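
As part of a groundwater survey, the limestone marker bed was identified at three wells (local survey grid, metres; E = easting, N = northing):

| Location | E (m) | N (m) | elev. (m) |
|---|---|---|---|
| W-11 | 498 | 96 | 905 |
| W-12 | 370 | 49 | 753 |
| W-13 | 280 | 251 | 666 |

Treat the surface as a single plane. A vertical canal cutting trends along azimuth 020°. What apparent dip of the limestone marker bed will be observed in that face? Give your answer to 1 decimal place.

25.4°

Two edge vectors: W-11→W-12 = (-128, -47, -152), W-11→W-13 = (-218, 155, -239).
Normal n = (W-11→W-12) × (W-11→W-13) = (34793, 2544, -30086).
So ∂z/∂E = −n_x/n_z = 1.15645 and ∂z/∂N = −n_y/n_z = 0.08456.
Unit vector along 020° is (sin 20°, cos 20°) = (0.3420, 0.9397).
Slope in that direction = a·(0.3420) + b·(0.9397) = 0.47499.
Apparent dip = arctan|0.47499| = 25.4° (true dip is 49.2°, so apparent ≤ true as expected).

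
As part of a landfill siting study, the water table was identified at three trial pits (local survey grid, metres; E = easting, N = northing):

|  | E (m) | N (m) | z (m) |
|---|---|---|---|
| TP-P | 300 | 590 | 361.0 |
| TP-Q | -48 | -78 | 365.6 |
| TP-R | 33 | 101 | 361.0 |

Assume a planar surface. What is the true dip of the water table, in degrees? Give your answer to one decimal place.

Let the plane be z = a·E + b·N + c.
TP-Q−TP-P: −348a − 668b = 4.6;  TP-R−TP-P: −267a − 489b = 0.
Solving gives a = 0.27485, b = −0.15007.
Gradient magnitude |∇z| = √(a² + b²) = √(0.07554 + 0.02252) = 0.31316.
True dip = arctan(0.31316) = 17.4°, dipping toward WNW (azimuth ≈ 299°).

17.4°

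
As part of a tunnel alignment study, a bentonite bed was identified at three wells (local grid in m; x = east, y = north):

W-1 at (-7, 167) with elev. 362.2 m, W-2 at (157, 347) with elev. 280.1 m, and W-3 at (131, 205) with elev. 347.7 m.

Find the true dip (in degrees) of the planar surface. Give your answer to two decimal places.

Let the plane be z = a·x + b·y + c.
W-2−W-1: 164a + 180b = −82.1;  W-3−W-1: 138a + 38b = −14.5.
Solving gives a = 0.02740, b = −0.48107.
Gradient magnitude |∇z| = √(a² + b²) = √(0.00075 + 0.23143) = 0.48185.
True dip = arctan(0.48185) = 25.73°, dipping toward N (azimuth ≈ 357°).

25.73°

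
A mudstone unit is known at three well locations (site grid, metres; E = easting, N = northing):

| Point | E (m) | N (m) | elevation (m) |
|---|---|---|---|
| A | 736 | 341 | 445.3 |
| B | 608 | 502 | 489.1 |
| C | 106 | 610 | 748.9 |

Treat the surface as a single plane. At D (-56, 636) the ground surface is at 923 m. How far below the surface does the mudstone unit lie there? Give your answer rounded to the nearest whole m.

89 m

Two edge vectors: A→B = (-128, 161, 43.8), A→C = (-630, 269, 303.6).
Normal n = (A→B) × (A→C) = (37097.4, 11266.8, 66998).
So ∂z/∂E = −n_x/n_z = −0.55371 and ∂z/∂N = −n_y/n_z = −0.16817.
Intercept c from A: 445.3 + 407.53 + 57.34 = 910.17.
At (-56, 636): z_contact = 31.0 − 107.0 + 910.17 = 834.2 m.
Depth below ground = 923 − 834.2 = 89 m.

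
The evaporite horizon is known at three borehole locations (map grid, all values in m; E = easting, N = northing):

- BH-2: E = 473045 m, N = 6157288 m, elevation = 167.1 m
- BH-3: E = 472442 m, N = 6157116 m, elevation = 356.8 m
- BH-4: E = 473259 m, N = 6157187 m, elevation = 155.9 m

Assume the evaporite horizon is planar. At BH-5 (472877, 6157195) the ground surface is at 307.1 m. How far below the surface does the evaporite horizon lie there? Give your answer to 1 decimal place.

71.5 m

Let the plane be z = a·E + b·N + c.
BH-3−BH-2: −603a − 172b = 189.7;  BH-4−BH-2: 214a − 101b = −11.2.
Solving gives a = −0.215800678, b = −0.346349950.
Then c = 167.1 − a·473045 − b·6157288 = 2234826.92.
At (472877, 6157195): z_contact = −102047.18 − 2132544.18 + 2234826.92 = 235.57 m.
Depth below ground = 307.1 − 235.57 = 71.5 m.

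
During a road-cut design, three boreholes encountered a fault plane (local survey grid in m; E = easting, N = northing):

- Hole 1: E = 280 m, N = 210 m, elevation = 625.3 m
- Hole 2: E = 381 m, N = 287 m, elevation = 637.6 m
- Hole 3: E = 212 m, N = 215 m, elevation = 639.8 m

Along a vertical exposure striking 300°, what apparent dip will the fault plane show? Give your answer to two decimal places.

19.78°

Let the plane be z = a·E + b·N + c.
Hole 2−Hole 1: 101a + 77b = 12.3;  Hole 3−Hole 1: −68a + 5b = 14.5.
Solving gives a = −0.18377, b = 0.40078.
Unit vector along 300° is (sin 300°, cos 300°) = (-0.8660, 0.5000).
Slope in that direction = a·(-0.8660) + b·(0.5000) = 0.35954.
Apparent dip = arctan|0.35954| = 19.78° (true dip is 23.8°, so apparent ≤ true as expected).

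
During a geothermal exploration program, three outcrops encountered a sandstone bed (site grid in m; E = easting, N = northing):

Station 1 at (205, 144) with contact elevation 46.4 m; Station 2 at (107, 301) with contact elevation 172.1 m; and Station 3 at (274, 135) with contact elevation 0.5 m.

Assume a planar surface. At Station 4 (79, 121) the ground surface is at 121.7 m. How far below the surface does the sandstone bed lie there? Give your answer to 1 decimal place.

Two edge vectors: Station 1→Station 2 = (-98, 157, 125.7), Station 1→Station 3 = (69, -9, -45.9).
Normal n = (Station 1→Station 2) × (Station 1→Station 3) = (-6075, 4175.1, -9951).
So ∂z/∂E = −n_x/n_z = −0.61049 and ∂z/∂N = −n_y/n_z = 0.41957.
Intercept c from Station 1: 46.4 + 125.15 − 60.42 = 111.13.
At (79, 121): z_contact = −48.23 + 50.77 + 111.13 = 113.67 m.
Depth below ground = 121.7 − 113.67 = 8.0 m.

8.0 m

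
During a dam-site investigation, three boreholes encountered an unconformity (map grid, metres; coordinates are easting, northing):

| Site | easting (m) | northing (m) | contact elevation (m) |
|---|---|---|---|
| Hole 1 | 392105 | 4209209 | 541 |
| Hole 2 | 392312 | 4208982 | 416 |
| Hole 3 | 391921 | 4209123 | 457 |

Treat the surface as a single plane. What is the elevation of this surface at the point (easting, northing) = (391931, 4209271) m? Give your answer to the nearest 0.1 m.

558.7 m

Two edge vectors: Hole 1→Hole 2 = (207, -227, -125), Hole 1→Hole 3 = (-184, -86, -84).
Normal n = (Hole 1→Hole 2) × (Hole 1→Hole 3) = (8318, 40388, -59570).
So ∂z/∂easting = −n_x/n_z = 0.139634044 and ∂z/∂northing = −n_y/n_z = 0.677992278.
Intercept c from Hole 1: 541 − 54751.21 − 2853811.20 = −2908021.41.
At (391931, 4209271): z = 54726.9 + 2853853.2 − 2908021.41 = 558.7 m.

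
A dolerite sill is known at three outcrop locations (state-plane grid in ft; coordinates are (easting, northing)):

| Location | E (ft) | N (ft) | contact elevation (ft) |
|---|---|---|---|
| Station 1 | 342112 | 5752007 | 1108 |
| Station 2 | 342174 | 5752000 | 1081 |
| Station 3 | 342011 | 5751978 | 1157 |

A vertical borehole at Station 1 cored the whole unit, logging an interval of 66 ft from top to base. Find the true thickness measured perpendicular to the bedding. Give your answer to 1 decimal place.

Two edge vectors: Station 1→Station 2 = (62, -7, -27), Station 1→Station 3 = (-101, -29, 49).
Normal n = (Station 1→Station 2) × (Station 1→Station 3) = (-1126, -311, -2505).
So ∂z/∂E = −n_x/n_z = −0.44950 and ∂z/∂N = −n_y/n_z = −0.12415.
|∇z| = √(a²+b²) = 0.46633, so dip δ = arctan(0.46633) = 25.00°.
True thickness = vertical thickness × cos δ = 66 × cos 25.00° = 59.8 ft.

59.8 ft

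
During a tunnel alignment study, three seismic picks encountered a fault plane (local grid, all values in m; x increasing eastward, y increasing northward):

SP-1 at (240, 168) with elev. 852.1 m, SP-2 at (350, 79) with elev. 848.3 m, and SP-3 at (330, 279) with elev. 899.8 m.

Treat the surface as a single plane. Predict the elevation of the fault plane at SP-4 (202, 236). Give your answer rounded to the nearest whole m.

Two edge vectors: SP-1→SP-2 = (110, -89, -3.8), SP-1→SP-3 = (90, 111, 47.7).
Normal n = (SP-1→SP-2) × (SP-1→SP-3) = (-3823.5, -5589, 20220).
So ∂z/∂x = −n_x/n_z = 0.18909 and ∂z/∂y = −n_y/n_z = 0.27641.
Intercept c from SP-1: 852.1 − 45.38 − 46.44 = 760.28.
At (202, 236): z = 38.2 + 65.2 + 760.28 = 863.7 m.

864 m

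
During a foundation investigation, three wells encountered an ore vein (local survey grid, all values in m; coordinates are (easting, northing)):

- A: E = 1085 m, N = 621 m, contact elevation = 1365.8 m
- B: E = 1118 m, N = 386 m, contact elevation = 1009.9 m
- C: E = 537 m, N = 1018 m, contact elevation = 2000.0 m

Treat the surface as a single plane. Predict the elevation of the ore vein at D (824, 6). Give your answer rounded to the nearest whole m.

Two edge vectors: A→B = (33, -235, -355.9), A→C = (-548, 397, 634.2).
Normal n = (A→B) × (A→C) = (-7744.7, 174104.6, -115679).
So ∂z/∂E = −n_x/n_z = −0.06695 and ∂z/∂N = −n_y/n_z = 1.50507.
Intercept c from A: 1365.8 + 72.64 − 934.65 = 503.79.
At (824, 6): z = −55.2 + 9.0 + 503.79 = 457.7 m.

458 m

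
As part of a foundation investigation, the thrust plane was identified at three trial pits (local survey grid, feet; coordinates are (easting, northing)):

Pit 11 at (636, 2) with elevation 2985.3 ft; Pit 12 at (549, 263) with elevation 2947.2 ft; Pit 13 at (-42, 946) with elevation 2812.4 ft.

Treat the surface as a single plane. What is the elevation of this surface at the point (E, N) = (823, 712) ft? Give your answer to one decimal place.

2922.6 ft

Two edge vectors: Pit 11→Pit 12 = (-87, 261, -38.1), Pit 11→Pit 13 = (-678, 944, -172.9).
Normal n = (Pit 11→Pit 12) × (Pit 11→Pit 13) = (-9160.5, 10789.5, 94830).
So ∂z/∂E = −n_x/n_z = 0.09660 and ∂z/∂N = −n_y/n_z = −0.11378.
Intercept c from Pit 11: 2985.3 − 61.44 + 0.23 = 2924.09.
At (823, 712): z = 79.5 − 81.0 + 2924.09 = 2922.6 ft.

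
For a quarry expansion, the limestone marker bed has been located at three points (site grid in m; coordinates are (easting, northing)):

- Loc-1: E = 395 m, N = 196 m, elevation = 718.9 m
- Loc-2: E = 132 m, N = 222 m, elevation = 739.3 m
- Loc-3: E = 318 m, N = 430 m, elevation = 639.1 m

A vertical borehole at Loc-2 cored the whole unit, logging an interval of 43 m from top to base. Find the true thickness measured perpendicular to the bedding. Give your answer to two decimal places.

39.98 m

Two edge vectors: Loc-1→Loc-2 = (-263, 26, 20.4), Loc-1→Loc-3 = (-77, 234, -79.8).
Normal n = (Loc-1→Loc-2) × (Loc-1→Loc-3) = (-6848.4, -22558.2, -59540).
So ∂z/∂E = −n_x/n_z = −0.11502 and ∂z/∂N = −n_y/n_z = −0.37887.
|∇z| = √(a²+b²) = 0.39595, so dip δ = arctan(0.39595) = 21.60°.
True thickness = vertical thickness × cos δ = 43 × cos 21.60° = 39.98 m.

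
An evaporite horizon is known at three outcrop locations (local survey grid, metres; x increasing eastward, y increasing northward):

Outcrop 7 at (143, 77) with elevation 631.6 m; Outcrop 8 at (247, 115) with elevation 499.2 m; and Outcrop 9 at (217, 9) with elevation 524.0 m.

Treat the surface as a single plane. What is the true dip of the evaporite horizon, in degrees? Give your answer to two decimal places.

53.10°

Two edge vectors: Outcrop 7→Outcrop 8 = (104, 38, -132.4), Outcrop 7→Outcrop 9 = (74, -68, -107.6).
Normal n = (Outcrop 7→Outcrop 8) × (Outcrop 7→Outcrop 9) = (-13092, 1392.8, -9884).
So ∂z/∂x = −n_x/n_z = −1.32456 and ∂z/∂y = −n_y/n_z = 0.14091.
Gradient magnitude |∇z| = √(a² + b²) = √(1.75447 + 0.01986) = 1.33204.
True dip = arctan(1.33204) = 53.10°, dipping toward E (azimuth ≈ 096°).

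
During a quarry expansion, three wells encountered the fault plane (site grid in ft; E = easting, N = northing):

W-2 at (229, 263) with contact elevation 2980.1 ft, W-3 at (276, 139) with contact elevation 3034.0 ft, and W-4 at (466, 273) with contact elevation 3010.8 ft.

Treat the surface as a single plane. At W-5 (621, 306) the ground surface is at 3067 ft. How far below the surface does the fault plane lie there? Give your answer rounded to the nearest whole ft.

Two edge vectors: W-2→W-3 = (47, -124, 53.9), W-2→W-4 = (237, 10, 30.7).
Normal n = (W-2→W-3) × (W-2→W-4) = (-4345.8, 11331.4, 29858).
So ∂z/∂E = −n_x/n_z = 0.14555 and ∂z/∂N = −n_y/n_z = −0.37951.
Intercept c from W-2: 2980.1 − 33.33 + 99.81 = 3046.58.
At (621, 306): z_contact = 90.4 − 116.1 + 3046.58 = 3020.8 ft.
Depth below ground = 3067 − 3020.8 = 46 ft.

46 ft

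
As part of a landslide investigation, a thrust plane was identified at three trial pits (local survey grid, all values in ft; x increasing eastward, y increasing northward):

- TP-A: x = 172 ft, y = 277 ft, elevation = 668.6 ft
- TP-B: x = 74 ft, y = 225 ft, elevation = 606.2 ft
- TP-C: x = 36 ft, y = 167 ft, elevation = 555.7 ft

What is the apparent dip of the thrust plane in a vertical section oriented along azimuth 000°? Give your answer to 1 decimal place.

Let the plane be z = a·x + b·y + c.
TP-B−TP-A: −98a − 52b = −62.4;  TP-C−TP-A: −136a − 110b = −112.9.
Solving gives a = 0.26785, b = 0.69520.
Unit vector along 000° is (sin 0°, cos 0°) = (0.0000, 1.0000).
Slope in that direction = a·(0.0000) + b·(1.0000) = 0.69520.
Apparent dip = arctan|0.69520| = 34.8° (true dip is 36.7°, so apparent ≤ true as expected).

34.8°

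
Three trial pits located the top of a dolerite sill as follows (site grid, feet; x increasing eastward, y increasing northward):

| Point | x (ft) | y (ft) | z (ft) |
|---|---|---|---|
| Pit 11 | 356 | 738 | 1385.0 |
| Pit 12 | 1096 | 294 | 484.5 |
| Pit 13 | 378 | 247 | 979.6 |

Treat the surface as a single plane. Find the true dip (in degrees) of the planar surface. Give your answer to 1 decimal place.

47.3°

Let the plane be z = a·x + b·y + c.
Pit 12−Pit 11: 740a − 444b = −900.5;  Pit 13−Pit 11: 22a − 491b = −405.4.
Solving gives a = −0.74143, b = 0.79244.
Gradient magnitude |∇z| = √(a² + b²) = √(0.54971 + 0.62796) = 1.08521.
True dip = arctan(1.08521) = 47.3°, dipping toward SE (azimuth ≈ 137°).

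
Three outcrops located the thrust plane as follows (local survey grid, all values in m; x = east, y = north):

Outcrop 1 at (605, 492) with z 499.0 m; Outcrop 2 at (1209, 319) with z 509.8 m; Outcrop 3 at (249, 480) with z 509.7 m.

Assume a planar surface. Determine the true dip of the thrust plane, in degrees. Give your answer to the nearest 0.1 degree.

8.6°

Two edge vectors: Outcrop 1→Outcrop 2 = (604, -173, 10.8), Outcrop 1→Outcrop 3 = (-356, -12, 10.7).
Normal n = (Outcrop 1→Outcrop 2) × (Outcrop 1→Outcrop 3) = (-1721.5, -10307.6, -68836).
So ∂z/∂x = −n_x/n_z = −0.02501 and ∂z/∂y = −n_y/n_z = −0.14974.
Gradient magnitude |∇z| = √(a² + b²) = √(0.00063 + 0.02242) = 0.15182.
True dip = arctan(0.15182) = 8.6°, dipping toward N (azimuth ≈ 009°).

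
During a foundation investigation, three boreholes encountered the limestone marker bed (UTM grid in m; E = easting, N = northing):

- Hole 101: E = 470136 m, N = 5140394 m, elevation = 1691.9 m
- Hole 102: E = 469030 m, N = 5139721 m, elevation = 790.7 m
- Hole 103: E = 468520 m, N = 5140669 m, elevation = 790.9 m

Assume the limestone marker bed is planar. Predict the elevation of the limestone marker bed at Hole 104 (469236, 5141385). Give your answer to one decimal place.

Two edge vectors: Hole 101→Hole 102 = (-1106, -673, -901.2), Hole 101→Hole 103 = (-1616, 275, -901).
Normal n = (Hole 101→Hole 102) × (Hole 101→Hole 103) = (854203, 459833.2, -1391718).
So ∂z/∂E = −n_x/n_z = 0.613775923 and ∂z/∂N = −n_y/n_z = 0.330406878.
Intercept c from Hole 101: 1691.9 − 288558.16 − 1698421.54 = −1985287.79.
At (469236, 5141385): z = 288005.8 + 1698749.0 − 1985287.79 = 1466.9 m.

1466.9 m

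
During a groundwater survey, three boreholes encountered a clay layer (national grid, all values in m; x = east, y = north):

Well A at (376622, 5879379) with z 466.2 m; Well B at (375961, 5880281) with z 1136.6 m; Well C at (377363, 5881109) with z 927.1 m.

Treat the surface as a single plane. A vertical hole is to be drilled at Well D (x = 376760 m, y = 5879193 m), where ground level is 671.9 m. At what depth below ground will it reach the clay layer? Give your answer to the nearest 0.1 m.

344.6 m

Let the plane be z = a·x + b·y + c.
Well B−Well A: −661a + 902b = 670.4;  Well C−Well A: 741a + 1730b = 460.9.
Solving gives a = −0.410649193, b = 0.442306966.
Then c = 466.2 − a·376622 − b·5879379 = −2445364.57.
At (376760, 5879193): z_contact = −154716.19 + 2600408.02 − 2445364.57 = 327.26 m.
Depth below ground = 671.9 − 327.26 = 344.6 m.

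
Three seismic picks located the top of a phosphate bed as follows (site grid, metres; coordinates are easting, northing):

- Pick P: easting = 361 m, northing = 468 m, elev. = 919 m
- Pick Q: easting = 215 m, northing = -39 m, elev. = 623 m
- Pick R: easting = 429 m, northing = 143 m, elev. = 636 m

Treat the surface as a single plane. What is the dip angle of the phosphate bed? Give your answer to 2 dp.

Let the plane be z = a·easting + b·northing + c.
Pick Q−Pick P: −146a − 507b = −296;  Pick R−Pick P: 68a − 325b = −283.
Solving gives a = −0.57712, b = 0.75002.
Gradient magnitude |∇z| = √(a² + b²) = √(0.33307 + 0.56253) = 0.94636.
True dip = arctan(0.94636) = 43.42°, dipping toward SE (azimuth ≈ 142°).

43.42°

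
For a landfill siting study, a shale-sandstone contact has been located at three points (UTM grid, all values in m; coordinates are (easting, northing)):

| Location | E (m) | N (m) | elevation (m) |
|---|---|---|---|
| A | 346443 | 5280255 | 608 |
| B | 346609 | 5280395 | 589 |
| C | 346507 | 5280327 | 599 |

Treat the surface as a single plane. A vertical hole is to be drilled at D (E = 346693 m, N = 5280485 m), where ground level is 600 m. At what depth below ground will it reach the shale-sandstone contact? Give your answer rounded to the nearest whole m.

22 m

Two edge vectors: A→B = (166, 140, -19), A→C = (64, 72, -9).
Normal n = (A→B) × (A→C) = (108, 278, 2992).
So ∂z/∂E = −n_x/n_z = −0.03609626 and ∂z/∂N = −n_y/n_z = −0.09291444.
Intercept c from A: 608 + 12505.30 + 490611.93 = 503725.22.
At (346693, 5280485): z_contact = −12514.3 − 490633.3 + 503725.22 = 577.6 m.
Depth below ground = 600 − 577.6 = 22 m.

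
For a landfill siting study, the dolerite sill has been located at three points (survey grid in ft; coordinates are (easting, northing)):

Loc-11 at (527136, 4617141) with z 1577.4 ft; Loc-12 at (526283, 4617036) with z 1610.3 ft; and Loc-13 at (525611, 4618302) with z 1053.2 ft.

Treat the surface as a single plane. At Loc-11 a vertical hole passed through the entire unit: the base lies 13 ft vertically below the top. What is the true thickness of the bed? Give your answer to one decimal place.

11.9 ft

Let the plane be z = a·E + b·N + c.
Loc-12−Loc-11: −853a − 105b = 32.9;  Loc-13−Loc-11: −1525a + 1161b = −524.2.
Solving gives a = 0.01464, b = −0.43228.
|∇z| = √(a²+b²) = 0.43252, so dip δ = arctan(0.43252) = 23.39°.
True thickness = vertical thickness × cos δ = 13 × cos 23.39° = 11.9 ft.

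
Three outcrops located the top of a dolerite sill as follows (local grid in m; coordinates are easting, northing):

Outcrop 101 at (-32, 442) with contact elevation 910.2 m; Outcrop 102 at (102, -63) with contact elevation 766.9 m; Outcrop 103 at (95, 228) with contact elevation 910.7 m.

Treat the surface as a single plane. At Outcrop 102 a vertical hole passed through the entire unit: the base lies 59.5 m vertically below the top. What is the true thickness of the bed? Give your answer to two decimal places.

41.81 m

Two edge vectors: Outcrop 101→Outcrop 102 = (134, -505, -143.3), Outcrop 101→Outcrop 103 = (127, -214, 0.5).
Normal n = (Outcrop 101→Outcrop 102) × (Outcrop 101→Outcrop 103) = (-30918.7, -18266.1, 35459).
So ∂z/∂easting = −n_x/n_z = 0.87196 and ∂z/∂northing = −n_y/n_z = 0.51513.
|∇z| = √(a²+b²) = 1.01275, so dip δ = arctan(1.01275) = 45.36°.
True thickness = vertical thickness × cos δ = 59.5 × cos 45.36° = 41.81 m.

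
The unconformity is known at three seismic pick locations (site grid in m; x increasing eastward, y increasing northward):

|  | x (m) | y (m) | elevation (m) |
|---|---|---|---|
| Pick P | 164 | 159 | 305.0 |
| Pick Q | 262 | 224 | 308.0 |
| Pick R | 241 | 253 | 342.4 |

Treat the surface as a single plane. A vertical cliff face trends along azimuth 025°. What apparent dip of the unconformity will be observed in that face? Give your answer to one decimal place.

27.7°

Let the plane be z = a·x + b·y + c.
Pick Q−Pick P: 98a + 65b = 3;  Pick R−Pick P: 77a + 94b = 37.4.
Solving gives a = −0.51082, b = 0.81631.
Unit vector along 025° is (sin 25°, cos 25°) = (0.4226, 0.9063).
Slope in that direction = a·(0.4226) + b·(0.9063) = 0.52394.
Apparent dip = arctan|0.52394| = 27.7° (true dip is 43.9°, so apparent ≤ true as expected).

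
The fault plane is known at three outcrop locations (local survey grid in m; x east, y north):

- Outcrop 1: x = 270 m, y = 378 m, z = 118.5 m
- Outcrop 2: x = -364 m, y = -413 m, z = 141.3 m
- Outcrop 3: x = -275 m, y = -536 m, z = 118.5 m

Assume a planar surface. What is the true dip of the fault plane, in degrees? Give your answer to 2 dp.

Two edge vectors: Outcrop 1→Outcrop 2 = (-634, -791, 22.8), Outcrop 1→Outcrop 3 = (-545, -914, 0).
Normal n = (Outcrop 1→Outcrop 2) × (Outcrop 1→Outcrop 3) = (20839.2, -12426, 148381).
So ∂z/∂x = −n_x/n_z = −0.14044 and ∂z/∂y = −n_y/n_z = 0.08374.
Gradient magnitude |∇z| = √(a² + b²) = √(0.01972 + 0.00701) = 0.16352.
True dip = arctan(0.16352) = 9.29°, dipping toward ESE (azimuth ≈ 121°).

9.29°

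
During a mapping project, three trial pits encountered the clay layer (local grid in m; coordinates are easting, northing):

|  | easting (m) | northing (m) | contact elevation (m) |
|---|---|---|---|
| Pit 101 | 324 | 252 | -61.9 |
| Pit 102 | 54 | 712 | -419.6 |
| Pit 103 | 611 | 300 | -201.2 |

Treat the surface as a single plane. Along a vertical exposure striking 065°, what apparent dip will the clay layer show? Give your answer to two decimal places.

35.07°

Let the plane be z = a·easting + b·northing + c.
Pit 102−Pit 101: −270a + 460b = −357.7;  Pit 103−Pit 101: 287a + 48b = −139.3.
Solving gives a = −0.32355, b = −0.96752.
Unit vector along 065° is (sin 65°, cos 65°) = (0.9063, 0.4226).
Slope in that direction = a·(0.9063) + b·(0.4226) = −0.70213.
Apparent dip = arctan|0.70213| = 35.07° (true dip is 45.6°, so apparent ≤ true as expected).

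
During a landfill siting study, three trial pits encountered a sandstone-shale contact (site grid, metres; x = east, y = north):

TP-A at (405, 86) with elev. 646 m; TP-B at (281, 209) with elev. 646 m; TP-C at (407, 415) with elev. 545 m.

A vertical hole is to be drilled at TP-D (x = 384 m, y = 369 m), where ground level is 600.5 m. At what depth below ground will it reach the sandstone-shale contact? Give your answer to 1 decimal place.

Two edge vectors: TP-A→TP-B = (-124, 123, 0), TP-A→TP-C = (2, 329, -101).
Normal n = (TP-A→TP-B) × (TP-A→TP-C) = (-12423, -12524, -41042).
So ∂z/∂x = −n_x/n_z = −0.30269 and ∂z/∂y = −n_y/n_z = −0.30515.
Intercept c from TP-A: 646 + 122.59 + 26.24 = 794.83.
At (384, 369): z_contact = −116.23 − 112.60 + 794.83 = 566.00 m.
Depth below ground = 600.5 − 566.00 = 34.5 m.

34.5 m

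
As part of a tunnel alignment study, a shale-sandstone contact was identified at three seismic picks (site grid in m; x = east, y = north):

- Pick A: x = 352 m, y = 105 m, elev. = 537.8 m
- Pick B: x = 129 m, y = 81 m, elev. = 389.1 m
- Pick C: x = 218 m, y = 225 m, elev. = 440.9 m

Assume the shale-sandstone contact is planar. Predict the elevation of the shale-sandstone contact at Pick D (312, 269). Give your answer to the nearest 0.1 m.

501.7 m

Two edge vectors: Pick A→Pick B = (-223, -24, -148.7), Pick A→Pick C = (-134, 120, -96.9).
Normal n = (Pick A→Pick B) × (Pick A→Pick C) = (20169.6, -1682.9, -29976).
So ∂z/∂x = −n_x/n_z = 0.67286 and ∂z/∂y = −n_y/n_z = −0.05614.
Intercept c from Pick A: 537.8 − 236.85 + 5.89 = 306.85.
At (312, 269): z = 209.9 − 15.1 + 306.85 = 501.7 m.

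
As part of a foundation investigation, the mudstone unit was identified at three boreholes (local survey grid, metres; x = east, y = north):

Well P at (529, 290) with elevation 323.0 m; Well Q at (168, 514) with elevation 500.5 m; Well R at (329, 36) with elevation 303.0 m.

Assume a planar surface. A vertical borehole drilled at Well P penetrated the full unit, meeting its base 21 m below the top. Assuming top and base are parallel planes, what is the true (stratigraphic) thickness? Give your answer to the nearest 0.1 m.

Let the plane be z = a·x + b·y + c.
Well Q−Well P: −361a + 224b = 177.5;  Well R−Well P: −200a − 254b = −20.
Solving gives a = −0.29749, b = 0.31298.
|∇z| = √(a²+b²) = 0.43180, so dip δ = arctan(0.43180) = 23.35°.
True thickness = vertical thickness × cos δ = 21 × cos 23.35° = 19.3 m.

19.3 m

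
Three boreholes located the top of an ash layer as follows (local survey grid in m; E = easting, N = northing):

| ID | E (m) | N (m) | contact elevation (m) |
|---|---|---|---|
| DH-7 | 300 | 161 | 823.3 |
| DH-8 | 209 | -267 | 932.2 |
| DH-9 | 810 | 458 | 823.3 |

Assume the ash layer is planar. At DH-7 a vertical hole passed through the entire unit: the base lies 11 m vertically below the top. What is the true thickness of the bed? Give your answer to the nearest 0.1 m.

10.4 m

Two edge vectors: DH-7→DH-8 = (-91, -428, 108.9), DH-7→DH-9 = (510, 297, 0).
Normal n = (DH-7→DH-8) × (DH-7→DH-9) = (-32343.3, 55539, 191253).
So ∂z/∂E = −n_x/n_z = 0.16911 and ∂z/∂N = −n_y/n_z = −0.29040.
|∇z| = √(a²+b²) = 0.33605, so dip δ = arctan(0.33605) = 18.57°.
True thickness = vertical thickness × cos δ = 11 × cos 18.57° = 10.4 m.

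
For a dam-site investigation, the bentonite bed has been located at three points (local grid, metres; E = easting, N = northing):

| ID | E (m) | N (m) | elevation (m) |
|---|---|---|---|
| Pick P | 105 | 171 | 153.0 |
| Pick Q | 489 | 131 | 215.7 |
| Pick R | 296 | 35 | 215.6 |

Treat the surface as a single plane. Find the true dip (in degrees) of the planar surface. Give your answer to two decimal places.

Let the plane be z = a·E + b·N + c.
Pick Q−Pick P: 384a − 40b = 62.7;  Pick R−Pick P: 191a − 136b = 62.6.
Solving gives a = 0.13510, b = −0.27056.
Gradient magnitude |∇z| = √(a² + b²) = √(0.01825 + 0.07320) = 0.30241.
True dip = arctan(0.30241) = 16.83°, dipping toward NNW (azimuth ≈ 333°).

16.83°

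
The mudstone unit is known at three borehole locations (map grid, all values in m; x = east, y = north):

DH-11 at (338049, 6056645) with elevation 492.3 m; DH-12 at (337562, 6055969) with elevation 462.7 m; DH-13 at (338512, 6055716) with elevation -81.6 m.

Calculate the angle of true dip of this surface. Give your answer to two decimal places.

Two edge vectors: DH-11→DH-12 = (-487, -676, -29.6), DH-11→DH-13 = (463, -929, -573.9).
Normal n = (DH-11→DH-12) × (DH-11→DH-13) = (360458, -293194.1, 765411).
So ∂z/∂x = −n_x/n_z = −0.47093 and ∂z/∂y = −n_y/n_z = 0.38305.
Gradient magnitude |∇z| = √(a² + b²) = √(0.22178 + 0.14673) = 0.60705.
True dip = arctan(0.60705) = 31.26°, dipping toward SE (azimuth ≈ 129°).

31.26°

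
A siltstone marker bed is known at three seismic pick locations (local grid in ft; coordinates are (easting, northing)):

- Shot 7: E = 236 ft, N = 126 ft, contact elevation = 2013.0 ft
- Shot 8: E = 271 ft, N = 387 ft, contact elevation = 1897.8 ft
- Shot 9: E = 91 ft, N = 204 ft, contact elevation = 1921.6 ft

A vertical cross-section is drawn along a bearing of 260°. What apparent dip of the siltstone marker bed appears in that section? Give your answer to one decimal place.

15.4°

Let the plane be z = a·E + b·N + c.
Shot 8−Shot 7: 35a + 261b = −115.2;  Shot 9−Shot 7: −145a + 78b = −91.4.
Solving gives a = 0.36648, b = −0.49052.
Unit vector along 260° is (sin 260°, cos 260°) = (-0.9848, -0.1736).
Slope in that direction = a·(-0.9848) + b·(-0.1736) = −0.27573.
Apparent dip = arctan|0.27573| = 15.4° (true dip is 31.5°, so apparent ≤ true as expected).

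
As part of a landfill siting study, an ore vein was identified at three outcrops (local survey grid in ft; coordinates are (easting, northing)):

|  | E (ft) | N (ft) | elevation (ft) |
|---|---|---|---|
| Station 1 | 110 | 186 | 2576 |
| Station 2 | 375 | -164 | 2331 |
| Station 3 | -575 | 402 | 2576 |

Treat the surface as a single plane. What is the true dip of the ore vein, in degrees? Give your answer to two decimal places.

Let the plane be z = a·E + b·N + c.
Station 2−Station 1: 265a − 350b = −245;  Station 3−Station 1: −685a + 216b = 0.
Solving gives a = 0.28996, b = 0.91954.
Gradient magnitude |∇z| = √(a² + b²) = √(0.08407 + 0.84555) = 0.96417.
True dip = arctan(0.96417) = 43.95°, dipping toward SSW (azimuth ≈ 198°).

43.95°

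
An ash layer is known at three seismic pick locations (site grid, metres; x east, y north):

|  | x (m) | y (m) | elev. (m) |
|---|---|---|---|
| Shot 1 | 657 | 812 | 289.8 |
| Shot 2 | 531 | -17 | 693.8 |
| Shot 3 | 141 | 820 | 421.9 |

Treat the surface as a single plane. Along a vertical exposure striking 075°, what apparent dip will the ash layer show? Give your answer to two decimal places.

Two edge vectors: Shot 1→Shot 2 = (-126, -829, 404), Shot 1→Shot 3 = (-516, 8, 132.1).
Normal n = (Shot 1→Shot 2) × (Shot 1→Shot 3) = (-112742.9, -191819.4, -428772).
So ∂z/∂x = −n_x/n_z = −0.26294 and ∂z/∂y = −n_y/n_z = −0.44737.
Unit vector along 075° is (sin 75°, cos 75°) = (0.9659, 0.2588).
Slope in that direction = a·(0.9659) + b·(0.2588) = −0.36977.
Apparent dip = arctan|0.36977| = 20.29° (true dip is 27.4°, so apparent ≤ true as expected).

20.29°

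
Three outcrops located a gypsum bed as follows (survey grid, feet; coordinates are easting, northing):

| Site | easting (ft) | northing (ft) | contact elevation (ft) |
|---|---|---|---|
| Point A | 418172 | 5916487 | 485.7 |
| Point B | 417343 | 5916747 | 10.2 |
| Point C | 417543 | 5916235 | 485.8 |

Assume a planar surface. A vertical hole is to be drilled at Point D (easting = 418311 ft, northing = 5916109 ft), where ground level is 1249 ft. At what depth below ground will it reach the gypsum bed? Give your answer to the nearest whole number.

415 ft

Let the plane be z = a·easting + b·northing + c.
Point B−Point A: −829a + 260b = −475.5;  Point C−Point A: −629a − 252b = 0.1.
Solving gives a = 0.32165564, b = −0.80325952.
Then c = 485.7 − a·418172 − b·5916487 = 4618452.80.
At (418311, 5916109): z_contact = 134552.1 − 4752170.8 + 4618452.80 = 834.0 ft.
Depth below ground = 1249 − 834.0 = 415 ft.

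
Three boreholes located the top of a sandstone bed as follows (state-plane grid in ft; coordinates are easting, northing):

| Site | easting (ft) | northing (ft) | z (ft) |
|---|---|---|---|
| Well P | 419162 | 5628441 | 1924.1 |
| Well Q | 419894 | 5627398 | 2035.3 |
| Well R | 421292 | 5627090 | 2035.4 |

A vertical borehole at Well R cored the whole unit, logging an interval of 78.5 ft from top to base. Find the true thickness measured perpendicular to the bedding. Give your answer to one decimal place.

Two edge vectors: Well P→Well Q = (732, -1043, 111.2), Well P→Well R = (2130, -1351, 111.3).
Normal n = (Well P→Well Q) × (Well P→Well R) = (34145.3, 155384.4, 1232658).
So ∂z/∂easting = −n_x/n_z = −0.02770 and ∂z/∂northing = −n_y/n_z = −0.12606.
|∇z| = √(a²+b²) = 0.12906, so dip δ = arctan(0.12906) = 7.35°.
True thickness = vertical thickness × cos δ = 78.5 × cos 7.35° = 77.9 ft.

77.9 ft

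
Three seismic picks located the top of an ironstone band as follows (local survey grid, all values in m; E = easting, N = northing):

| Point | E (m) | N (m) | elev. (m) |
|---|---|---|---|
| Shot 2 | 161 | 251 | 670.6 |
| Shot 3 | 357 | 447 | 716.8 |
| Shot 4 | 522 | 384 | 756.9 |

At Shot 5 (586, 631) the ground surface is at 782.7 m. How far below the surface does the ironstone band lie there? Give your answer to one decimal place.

11.7 m

Let the plane be z = a·E + b·N + c.
Shot 3−Shot 2: 196a + 196b = 46.2;  Shot 4−Shot 2: 361a + 133b = 86.3.
Solving gives a = 0.24101, b = −0.00529.
Then c = 670.6 − a·161 − b·251 = 633.13.
At (586, 631): z_contact = 141.23 − 3.34 + 633.13 = 771.02 m.
Depth below ground = 782.7 − 771.02 = 11.7 m.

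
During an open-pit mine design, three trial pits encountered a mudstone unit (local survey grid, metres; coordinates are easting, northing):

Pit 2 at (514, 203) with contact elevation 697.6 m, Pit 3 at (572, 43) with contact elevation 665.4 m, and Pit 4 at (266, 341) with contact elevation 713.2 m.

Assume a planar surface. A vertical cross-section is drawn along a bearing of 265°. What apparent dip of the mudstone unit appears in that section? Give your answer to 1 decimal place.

Two edge vectors: Pit 2→Pit 3 = (58, -160, -32.2), Pit 2→Pit 4 = (-248, 138, 15.6).
Normal n = (Pit 2→Pit 3) × (Pit 2→Pit 4) = (1947.6, 7080.8, -31676).
So ∂z/∂easting = −n_x/n_z = 0.06149 and ∂z/∂northing = −n_y/n_z = 0.22354.
Unit vector along 265° is (sin 265°, cos 265°) = (-0.9962, -0.0872).
Slope in that direction = a·(-0.9962) + b·(-0.0872) = −0.08073.
Apparent dip = arctan|0.08073| = 4.6° (true dip is 13.1°, so apparent ≤ true as expected).

4.6°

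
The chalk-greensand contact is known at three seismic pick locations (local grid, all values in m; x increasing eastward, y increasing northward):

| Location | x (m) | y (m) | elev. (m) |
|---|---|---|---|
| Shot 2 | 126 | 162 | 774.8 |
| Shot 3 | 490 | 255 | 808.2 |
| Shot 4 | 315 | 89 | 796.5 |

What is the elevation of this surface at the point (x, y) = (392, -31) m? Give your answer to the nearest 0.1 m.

Let the plane be z = a·x + b·y + c.
Shot 3−Shot 2: 364a + 93b = 33.4;  Shot 4−Shot 2: 189a − 73b = 21.7.
Solving gives a = 0.10094, b = −0.03593.
Then c = 774.8 − a·126 − b·162 = 767.90.
At (392, -31): z = 39.6 + 1.1 + 767.90 = 808.6 m.

808.6 m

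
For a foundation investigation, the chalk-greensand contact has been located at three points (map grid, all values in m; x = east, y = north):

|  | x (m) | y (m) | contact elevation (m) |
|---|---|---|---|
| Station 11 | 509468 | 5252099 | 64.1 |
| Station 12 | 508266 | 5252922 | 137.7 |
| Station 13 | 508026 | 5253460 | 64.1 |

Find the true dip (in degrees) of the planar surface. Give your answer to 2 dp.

18.00°

Two edge vectors: Station 11→Station 12 = (-1202, 823, 73.6), Station 11→Station 13 = (-1442, 1361, 0).
Normal n = (Station 11→Station 12) × (Station 11→Station 13) = (-100169.6, -106131.2, -449156).
So ∂z/∂x = −n_x/n_z = −0.22302 and ∂z/∂y = −n_y/n_z = −0.23629.
Gradient magnitude |∇z| = √(a² + b²) = √(0.04974 + 0.05583) = 0.32492.
True dip = arctan(0.32492) = 18.00°, dipping toward NE (azimuth ≈ 043°).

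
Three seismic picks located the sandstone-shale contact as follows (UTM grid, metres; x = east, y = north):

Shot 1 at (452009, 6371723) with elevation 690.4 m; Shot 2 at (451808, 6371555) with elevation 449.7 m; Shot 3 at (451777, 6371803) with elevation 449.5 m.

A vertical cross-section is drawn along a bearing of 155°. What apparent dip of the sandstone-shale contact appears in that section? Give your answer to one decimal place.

Two edge vectors: Shot 1→Shot 2 = (-201, -168, -240.7), Shot 1→Shot 3 = (-232, 80, -240.9).
Normal n = (Shot 1→Shot 2) × (Shot 1→Shot 3) = (59727.2, 7421.5, -55056).
So ∂z/∂x = −n_x/n_z = 1.08484 and ∂z/∂y = −n_y/n_z = 0.13480.
Unit vector along 155° is (sin 155°, cos 155°) = (0.4226, -0.9063).
Slope in that direction = a·(0.4226) + b·(-0.9063) = 0.33631.
Apparent dip = arctan|0.33631| = 18.6° (true dip is 47.5°, so apparent ≤ true as expected).

18.6°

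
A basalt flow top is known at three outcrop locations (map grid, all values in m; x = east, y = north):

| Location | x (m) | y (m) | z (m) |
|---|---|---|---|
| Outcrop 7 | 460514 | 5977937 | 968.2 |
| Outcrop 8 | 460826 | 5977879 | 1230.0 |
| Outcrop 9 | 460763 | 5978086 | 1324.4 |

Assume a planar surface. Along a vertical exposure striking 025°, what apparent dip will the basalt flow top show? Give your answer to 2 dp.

Two edge vectors: Outcrop 7→Outcrop 8 = (312, -58, 261.8), Outcrop 7→Outcrop 9 = (249, 149, 356.2).
Normal n = (Outcrop 7→Outcrop 8) × (Outcrop 7→Outcrop 9) = (-59667.8, -45946.2, 60930).
So ∂z/∂x = −n_x/n_z = 0.97928 and ∂z/∂y = −n_y/n_z = 0.75408.
Unit vector along 025° is (sin 25°, cos 25°) = (0.4226, 0.9063).
Slope in that direction = a·(0.4226) + b·(0.9063) = 1.09729.
Apparent dip = arctan|1.09729| = 47.66° (true dip is 51.0°, so apparent ≤ true as expected).

47.66°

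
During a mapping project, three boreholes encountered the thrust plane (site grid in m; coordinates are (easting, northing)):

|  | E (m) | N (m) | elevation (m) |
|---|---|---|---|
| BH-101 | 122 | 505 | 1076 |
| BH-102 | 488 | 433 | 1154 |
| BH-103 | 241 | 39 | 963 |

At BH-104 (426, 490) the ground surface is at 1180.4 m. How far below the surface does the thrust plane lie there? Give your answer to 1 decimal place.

Let the plane be z = a·E + b·N + c.
BH-102−BH-101: 366a − 72b = 78;  BH-103−BH-101: 119a − 466b = −113.
Solving gives a = 0.27461, b = 0.31262.
Then c = 1076 − a·122 − b·505 = 884.63.
At (426, 490): z_contact = 116.99 + 153.18 + 884.63 = 1154.79 m.
Depth below ground = 1180.4 − 1154.79 = 25.6 m.

25.6 m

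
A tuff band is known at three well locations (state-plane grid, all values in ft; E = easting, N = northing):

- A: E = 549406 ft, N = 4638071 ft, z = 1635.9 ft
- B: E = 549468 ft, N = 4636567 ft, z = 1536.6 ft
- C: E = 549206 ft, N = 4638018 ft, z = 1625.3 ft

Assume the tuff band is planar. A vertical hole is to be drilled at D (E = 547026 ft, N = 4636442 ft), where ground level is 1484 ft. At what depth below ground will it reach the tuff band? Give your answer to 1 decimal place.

Two edge vectors: A→B = (62, -1504, -99.3), A→C = (-200, -53, -10.6).
Normal n = (A→B) × (A→C) = (10679.5, 20517.2, -304086).
So ∂z/∂E = −n_x/n_z = 0.035119999 and ∂z/∂N = −n_y/n_z = 0.067471702.
Intercept c from A: 1635.9 − 19295.14 − 312938.54 = −330597.78.
At (547026, 4636442): z_contact = 19211.55 + 312828.63 − 330597.78 = 1442.40 ft.
Depth below ground = 1484 − 1442.40 = 41.6 ft.

41.6 ft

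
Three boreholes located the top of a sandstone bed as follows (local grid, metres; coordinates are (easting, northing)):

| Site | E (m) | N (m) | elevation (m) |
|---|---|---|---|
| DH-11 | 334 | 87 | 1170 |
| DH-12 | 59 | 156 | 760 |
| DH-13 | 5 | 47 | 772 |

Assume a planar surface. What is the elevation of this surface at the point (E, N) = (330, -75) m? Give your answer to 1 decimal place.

1287.1 m

Let the plane be z = a·E + b·N + c.
DH-12−DH-11: −275a + 69b = −410;  DH-13−DH-11: −329a − 40b = −398.
Solving gives a = 1.30150, b = −0.75487.
Then c = 1170 − a·334 − b·87 = 800.97.
At (330, -75): z = 429.5 + 56.6 + 800.97 = 1287.1 m.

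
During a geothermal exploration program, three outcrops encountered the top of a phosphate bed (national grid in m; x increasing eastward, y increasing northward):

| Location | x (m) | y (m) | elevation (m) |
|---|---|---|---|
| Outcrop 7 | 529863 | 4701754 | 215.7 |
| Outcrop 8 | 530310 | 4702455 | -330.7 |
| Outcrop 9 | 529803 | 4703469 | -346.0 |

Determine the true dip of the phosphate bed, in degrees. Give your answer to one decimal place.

37.2°

Let the plane be z = a·x + b·y + c.
Outcrop 8−Outcrop 7: 447a + 701b = −546.4;  Outcrop 9−Outcrop 7: −60a + 1715b = −561.7.
Solving gives a = −0.67188, b = −0.35103.
Gradient magnitude |∇z| = √(a² + b²) = √(0.45142 + 0.12322) = 0.75805.
True dip = arctan(0.75805) = 37.2°, dipping toward ENE (azimuth ≈ 062°).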